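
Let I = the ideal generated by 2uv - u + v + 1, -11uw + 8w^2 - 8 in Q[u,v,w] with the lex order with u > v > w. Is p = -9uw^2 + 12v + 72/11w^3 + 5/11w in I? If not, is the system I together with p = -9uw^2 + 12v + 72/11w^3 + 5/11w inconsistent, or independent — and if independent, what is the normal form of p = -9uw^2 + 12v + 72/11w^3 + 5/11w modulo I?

First compute the reduced Gröbner basis of I by Buchberger's algorithm.
f_1 = 2uv - u + v + 1, LT = uv.
f_2 = -11uw + 8w^2 - 8, LT = uw.

S(f_1,f_2): lcm = uvw. S = -1/2uw + 8/11vw^2 + 1/2vw - 8/11v + 1/2w.
  leading term uw: subtract (1/22)·f_2 from -1/2uw + 8/11vw^2 + 1/2vw - 8/11v + 1/2w → 8/11vw^2 + 1/2vw - 8/11v - 4/11w^2 + 1/2w + 4/11
  leading term vw^2: no divisor's leading term divides it; move 8/11vw^2 to the remainder.
  leading term vw: no divisor's leading term divides it; move 1/2vw to the remainder.
  leading term v: no divisor's leading term divides it; move -8/11v to the remainder.
  leading term w^2: no divisor's leading term divides it; move -4/11w^2 to the remainder.
  leading term w: no divisor's leading term divides it; move 1/2w to the remainder.
  leading term 1: no divisor's leading term divides it; move 4/11 to the remainder.
  remainder 8/11vw^2 + 1/2vw - 8/11v - 4/11w^2 + 1/2w + 4/11 ≠ 0; add h_3 = 8/11vw^2 + 1/2vw - 8/11v - 4/11w^2 + 1/2w + 4/11 to the basis.

The other S-polynomials (S(f_1,h_3), S(f_2,h_3)) all reduce to 0 modulo the current basis, so we have a Gröbner basis.
Inter-reduce: drop elements whose leading term is divisible by another's, tail-reduce, and make monic.
Reduced Gröbner basis: {uv - 1/2u + 1/2v + 1/2, uw - 8/11w^2 + 8/11, vw^2 + 11/16vw - v - 1/2w^2 + 11/16w + 1/2}.
Label its elements g_1 = uv - 1/2u + 1/2v + 1/2, g_2 = uw - 8/11w^2 + 8/11, g_3 = vw^2 + 11/16vw - v - 1/2w^2 + 11/16w + 1/2.

Reduce p = -9uw^2 + 12v + 72/11w^3 + 5/11w modulo G:
  leading term uw^2: subtract (-9w)·g_2 from -9uw^2 + 12v + 72/11w^3 + 5/11w → 12v + 7w
  leading term v: no divisor's leading term divides it; move 12v to the remainder.
  leading term w: no divisor's leading term divides it; move 7w to the remainder.
  normal form = 12v + 7w.
The normal form is nonzero, so p ∉ I. Since p minus its normal form lies in I, I + (p) = I + (r) where r = 12v + 7w; decide whether this ideal is the whole ring.
Run Buchberger on G together with r (pairs among the g_i already reduce to 0 since G is a Gröbner basis):
g_1 = uv - 1/2u + 1/2v + 1/2, LT = uv.
g_2 = uw - 8/11w^2 + 8/11, LT = uw.
g_3 = vw^2 + 11/16vw - v - 1/2w^2 + 11/16w + 1/2, LT = vw^2.
r = 12v + 7w, LT = v.

S(g_1,r): lcm = uv. S = -7/12uw - 1/2u + 1/2v + 1/2.
  leading term uw: subtract (-7/12)·g_2 from -7/12uw - 1/2u + 1/2v + 1/2 → -1/2u + 1/2v - 14/33w^2 + 61/66
  leading term u: no divisor's leading term divides it; move -1/2u to the remainder.
  leading term v: subtract (1/24)·r from 1/2v - 14/33w^2 + 61/66 → -14/33w^2 - 7/24w + 61/66
  leading term w^2: no divisor's leading term divides it; move -14/33w^2 to the remainder.
  leading term w: no divisor's leading term divides it; move -7/24w to the remainder.
  leading term 1: no divisor's leading term divides it; move 61/66 to the remainder.
  remainder -1/2u - 14/33w^2 - 7/24w + 61/66 ≠ 0; add m_5 = -1/2u - 14/33w^2 - 7/24w + 61/66 to the basis.

S(g_3,r): lcm = vw^2. S = 11/16vw - v - 7/12w^3 - 1/2w^2 + 11/16w + 1/2.
  leading term vw: subtract (11/192w)·r from 11/16vw - v - 7/12w^3 - 1/2w^2 + 11/16w + 1/2 → -v - 7/12w^3 - 173/192w^2 + 11/16w + 1/2
  leading term v: subtract (-1/12)·r from -v - 7/12w^3 - 173/192w^2 + 11/16w + 1/2 → -7/12w^3 - 173/192w^2 + 61/48w + 1/2
  leading term w^3: no divisor's leading term divides it; move -7/12w^3 to the remainder.
  leading term w^2: no divisor's leading term divides it; move -173/192w^2 to the remainder.
  leading term w: no divisor's leading term divides it; move 61/48w to the remainder.
  leading term 1: no divisor's leading term divides it; move 1/2 to the remainder.
  remainder -7/12w^3 - 173/192w^2 + 61/48w + 1/2 ≠ 0; add m_6 = -7/12w^3 - 173/192w^2 + 61/48w + 1/2 to the basis.

The other S-polynomials (S(g_1,g_2), S(g_1,g_3), S(g_2,g_3), S(g_2,r), S(g_1,m_5), S(g_2,m_5), S(g_3,m_5), S(r,m_5), S(g_1,m_6), S(g_2,m_6), S(g_3,m_6), S(r,m_6), S(m_5,m_6)) all reduce to 0 modulo the current basis, so we have a Gröbner basis.
Inter-reduce: drop elements whose leading term is divisible by another's, tail-reduce, and make monic.
Reduced Gröbner basis: {u + 28/33w^2 + 7/12w - 61/33, v + 7/12w, w^3 + 173/112w^2 - 61/28w - 6/7}.
The reduced Gröbner basis of I + (p) is {u + 28/33w^2 + 7/12w - 61/33, v + 7/12w, w^3 + 173/112w^2 - 61/28w - 6/7} ≠ {1}, a proper ideal, so the enlarged system stays consistent: p is independent of I, with normal form 12v + 7w.

-9uw^2 + 12v + 72/11w^3 + 5/11w is independent of I; its normal form modulo I is 12v + 7w.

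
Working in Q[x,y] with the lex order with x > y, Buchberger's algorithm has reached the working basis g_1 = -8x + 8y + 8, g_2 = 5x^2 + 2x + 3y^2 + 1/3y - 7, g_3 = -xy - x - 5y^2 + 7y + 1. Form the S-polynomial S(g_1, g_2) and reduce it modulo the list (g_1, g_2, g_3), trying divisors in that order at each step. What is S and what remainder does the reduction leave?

S(g_1, g_2) = -xy - 7/5x - 3/5y^2 - 1/15y + 7/5; remainder on division = -8/5y^2 - 37/15y.

lcm(LM(g_1), LM(g_2)) = x^2.
S = (lcm/LT(g_1))·g_1 − (lcm/LT(g_2))·g_2 = -xy - 7/5x - 3/5y^2 - 1/15y + 7/5.
Reduce S modulo (g_1, g_2, g_3) in that order:
  leading term xy: subtract (1/8y)·g_1 from -xy - 7/5x - 3/5y^2 - 1/15y + 7/5 → -7/5x - 8/5y^2 - 16/15y + 7/5
  leading term x: subtract (7/40)·g_1 from -7/5x - 8/5y^2 - 16/15y + 7/5 → -8/5y^2 - 37/15y
  leading term y^2: no divisor's leading term divides it; move -8/5y^2 to the remainder.
  leading term y: no divisor's leading term divides it; move -37/15y to the remainder.
The remainder -8/5y^2 - 37/15y is nonzero, so it would be added as the next basis element.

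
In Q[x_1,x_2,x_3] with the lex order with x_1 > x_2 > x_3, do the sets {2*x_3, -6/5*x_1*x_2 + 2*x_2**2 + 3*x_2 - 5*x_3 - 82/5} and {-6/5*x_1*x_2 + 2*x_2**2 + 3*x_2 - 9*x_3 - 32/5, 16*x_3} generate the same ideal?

No, the ideals differ.

Since reduced Gröbner bases are canonical representatives of ideals under a given ordering, it suffices to compute and compare them.
Buchberger on the first generating set:
f_1 = 2*x_3, LT = x_3.
f_2 = -6/5*x_1*x_2 + 2*x_2**2 + 3*x_2 - 5*x_3 - 82/5, LT = x_1*x_2.

The S-polynomials (S(f_1,f_2)) all reduce to 0 modulo the current basis, so we have a Gröbner basis.
Inter-reduce: drop elements whose leading term is divisible by another's, tail-reduce, and make monic.
Reduced Gröbner basis: {x_1*x_2 - 5/3*x_2**2 - 5/2*x_2 + 41/3, x_3}.

Buchberger on the second generating set:
h_1 = -6/5*x_1*x_2 + 2*x_2**2 + 3*x_2 - 9*x_3 - 32/5, LT = x_1*x_2.
h_2 = 16*x_3, LT = x_3.

The S-polynomials (S(h_1,h_2)) all reduce to 0 modulo the current basis, so we have a Gröbner basis.
Inter-reduce: drop elements whose leading term is divisible by another's, tail-reduce, and make monic.
Reduced Gröbner basis: {x_1*x_2 - 5/3*x_2**2 - 5/2*x_2 + 16/3, x_3}.

These differ, so the ideals are not equal.
The same test decides containment: I ⊆ J iff every generator of I reduces to 0 modulo a Gröbner basis of J.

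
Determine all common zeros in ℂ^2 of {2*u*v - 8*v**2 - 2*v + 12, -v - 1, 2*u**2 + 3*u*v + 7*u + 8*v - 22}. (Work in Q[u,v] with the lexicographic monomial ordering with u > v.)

Compute a lex Gröbner basis by Buchberger's algorithm.
f_1 = 2*u*v - 8*v**2 - 2*v + 12, LT = u*v.
f_2 = -v - 1, LT = v.
f_3 = 2*u**2 + 3*u*v + 7*u + 8*v - 22, LT = u**2.

S(f_1,f_2): lcm = u*v. S = -u - 4*v**2 - v + 6.
  leading term u: no divisor's leading term divides it; move -u to the remainder.
  leading term v**2: subtract (4*v)·f_2 from -4*v**2 - v + 6 → 3*v + 6
  leading term v: subtract (-3)·f_2 from 3*v + 6 → 3
  leading term 1: no divisor's leading term divides it; move 3 to the remainder.
  remainder -u + 3 ≠ 0; add h_4 = -u + 3 to the basis.

S(f_1,f_3): lcm = u**2*v. S = -11/2*u*v**2 - 9/2*u*v + 6*u - 4*v**2 + 11*v.
  leading term u*v**2: subtract (-11/4*v)·f_1 from -11/2*u*v**2 - 9/2*u*v + 6*u - 4*v**2 + 11*v → -9/2*u*v + 6*u - 22*v**3 - 19/2*v**2 + 44*v
  leading term u*v: subtract (-9/4)·f_1 from -9/2*u*v + 6*u - 22*v**3 - 19/2*v**2 + 44*v → 6*u - 22*v**3 - 55/2*v**2 + 79/2*v + 27
  leading term u: subtract (-6)·h_4 from 6*u - 22*v**3 - 55/2*v**2 + 79/2*v + 27 → -22*v**3 - 55/2*v**2 + 79/2*v + 45
  leading term v**3: subtract (22*v**2)·f_2 from -22*v**3 - 55/2*v**2 + 79/2*v + 45 → -11/2*v**2 + 79/2*v + 45
  leading term v**2: subtract (11/2*v)·f_2 from -11/2*v**2 + 79/2*v + 45 → 45*v + 45
  leading term v: subtract (-45)·f_2 from 45*v + 45 → 0
  remainder 0.

S(f_2,f_3): leading monomials are coprime, so the S-polynomial reduces to 0 (Buchberger's first criterion).
S(f_1,h_4): lcm = u*v. S = -4*v**2 + 2*v + 6.
  leading term v**2: subtract (4*v)·f_2 from -4*v**2 + 2*v + 6 → 6*v + 6
  leading term v: subtract (-6)·f_2 from 6*v + 6 → 0
  remainder 0.

S(f_2,h_4): leading monomials are coprime, so the S-polynomial reduces to 0 (Buchberger's first criterion).
S(f_3,h_4): lcm = u**2. S = 3/2*u*v + 13/2*u + 4*v - 11.
  leading term u*v: subtract (3/4)·f_1 from 3/2*u*v + 13/2*u + 4*v - 11 → 13/2*u + 6*v**2 + 11/2*v - 20
  leading term u: subtract (-13/2)·h_4 from 13/2*u + 6*v**2 + 11/2*v - 20 → 6*v**2 + 11/2*v - 1/2
  leading term v**2: subtract (-6*v)·f_2 from 6*v**2 + 11/2*v - 1/2 → -1/2*v - 1/2
  leading term v: subtract (1/2)·f_2 from -1/2*v - 1/2 → 0
  remainder 0.

Every S-polynomial of the final basis reduces to 0, so we have a Gröbner basis.
Inter-reduce: drop elements whose leading term is divisible by another's, tail-reduce, and make monic.
Reduced Gröbner basis: {u - 3, v + 1}.

The lex basis is triangular: the last element involves only v. Solving v + 1 = 0 gives v ∈ {-1}; substituting each value into the earlier elements determines the remaining variables.
  v = -1: the earlier basis element becomes u - 3 = 0, giving u = 3 — point (3, -1).
Substituting each solution back into the original system confirms all equations vanish.
A lex Gröbner basis triangularizes the system, enabling back-substitution.

{(3, -1)}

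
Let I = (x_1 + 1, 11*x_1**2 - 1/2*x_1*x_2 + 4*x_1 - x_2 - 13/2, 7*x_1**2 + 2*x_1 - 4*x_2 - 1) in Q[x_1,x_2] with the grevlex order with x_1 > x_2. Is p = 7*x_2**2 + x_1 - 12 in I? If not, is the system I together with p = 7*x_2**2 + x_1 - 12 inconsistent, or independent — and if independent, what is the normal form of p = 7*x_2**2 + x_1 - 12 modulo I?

First compute the reduced Gröbner basis of I by Buchberger's algorithm.
f_1 = x_1 + 1, LT = x_1.
f_2 = 11*x_1**2 - 1/2*x_1*x_2 + 4*x_1 - x_2 - 13/2, LT = x_1**2.
f_3 = 7*x_1**2 + 2*x_1 - 4*x_2 - 1, LT = x_1**2.

S(f_1,f_2): lcm = x_1**2. S = 1/22*x_1*x_2 + 7/11*x_1 + 1/11*x_2 + 13/22.
  leading term x_1*x_2: subtract (1/22*x_2)·f_1 from 1/22*x_1*x_2 + 7/11*x_1 + 1/11*x_2 + 13/22 → 7/11*x_1 + 1/22*x_2 + 13/22
  leading term x_1: subtract (7/11)·f_1 from 7/11*x_1 + 1/22*x_2 + 13/22 → 1/22*x_2 - 1/22
  leading term x_2: no divisor's leading term divides it; move 1/22*x_2 to the remainder.
  leading term 1: no divisor's leading term divides it; move -1/22 to the remainder.
  remainder 1/22*x_2 - 1/22 ≠ 0; add h_4 = 1/22*x_2 - 1/22 to the basis.

The other S-polynomials (S(f_1,f_3), S(f_2,f_3), S(f_1,h_4), S(f_2,h_4), S(f_3,h_4)) all reduce to 0 modulo the current basis, so we have a Gröbner basis.
Inter-reduce: drop elements whose leading term is divisible by another's, tail-reduce, and make monic.
Reduced Gröbner basis: {x_1 + 1, x_2 - 1}.
Label its elements g_1 = x_1 + 1, g_2 = x_2 - 1.

Reduce p = 7*x_2**2 + x_1 - 12 modulo G:
  leading term x_2**2: subtract (7*x_2)·g_2 from 7*x_2**2 + x_1 - 12 → x_1 + 7*x_2 - 12
  leading term x_1: subtract (1)·g_1 from x_1 + 7*x_2 - 12 → 7*x_2 - 13
  leading term x_2: subtract (7)·g_2 from 7*x_2 - 13 → -6
  leading term 1: no divisor's leading term divides it; move -6 to the remainder.
  normal form = -6.
The normal form is nonzero, so p ∉ I. Since p minus its normal form lies in I, I + (p) = I + (r) where r = -6; decide whether this ideal is the whole ring.
Here r = -6 is a nonzero constant, hence a unit: 1 ∈ I + (p), the Gröbner basis of I + (p) is {1}, and the enlarged system has no common solution — adjoining p is inconsistent.

Ideal membership is decidable via reduction modulo a Gröbner basis.

Adjoining 7*x_2**2 + x_1 - 12 makes the ideal the whole ring: the system is inconsistent.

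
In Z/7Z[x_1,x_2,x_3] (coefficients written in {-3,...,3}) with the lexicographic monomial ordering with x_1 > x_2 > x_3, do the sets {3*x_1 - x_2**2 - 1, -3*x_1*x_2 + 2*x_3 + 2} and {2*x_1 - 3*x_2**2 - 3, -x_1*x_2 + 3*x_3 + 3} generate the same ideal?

Since reduced Gröbner bases are canonical representatives of ideals under a given ordering, it suffices to compute and compare them.
Buchberger on the first generating set:
f_1 = 3*x_1 - x_2**2 - 1, LT = x_1.
f_2 = -3*x_1*x_2 + 2*x_3 + 2, LT = x_1*x_2.

S(f_1,f_2): lcm = x_1*x_2. S = 2*x_2**3 + 2*x_2 + 3*x_3 + 3.
  leading term x_2**3: no divisor's leading term divides it; move 2*x_2**3 to the remainder.
  leading term x_2: no divisor's leading term divides it; move 2*x_2 to the remainder.
  leading term x_3: no divisor's leading term divides it; move 3*x_3 to the remainder.
  leading term 1: no divisor's leading term divides it; move 3 to the remainder.
  remainder 2*x_2**3 + 2*x_2 + 3*x_3 + 3 ≠ 0; add g_3 = 2*x_2**3 + 2*x_2 + 3*x_3 + 3 to the basis.

The other S-polynomials (S(f_1,g_3), S(f_2,g_3)) all reduce to 0 modulo the current basis, so we have a Gröbner basis.
Inter-reduce: drop elements whose leading term is divisible by another's, tail-reduce, and make monic.
Reduced Gröbner basis: {x_1 + 2*x_2**2 + 2, x_2**3 + x_2 - 2*x_3 - 2}.

Buchberger on the second generating set:
h_1 = 2*x_1 - 3*x_2**2 - 3, LT = x_1.
h_2 = -x_1*x_2 + 3*x_3 + 3, LT = x_1*x_2.

S(h_1,h_2): lcm = x_1*x_2. S = 2*x_2**3 + 2*x_2 + 3*x_3 + 3.
  leading term x_2**3: no divisor's leading term divides it; move 2*x_2**3 to the remainder.
  leading term x_2: no divisor's leading term divides it; move 2*x_2 to the remainder.
  leading term x_3: no divisor's leading term divides it; move 3*x_3 to the remainder.
  leading term 1: no divisor's leading term divides it; move 3 to the remainder.
  remainder 2*x_2**3 + 2*x_2 + 3*x_3 + 3 ≠ 0; add k_3 = 2*x_2**3 + 2*x_2 + 3*x_3 + 3 to the basis.

The other S-polynomials (S(h_1,k_3), S(h_2,k_3)) all reduce to 0 modulo the current basis, so we have a Gröbner basis.
Inter-reduce: drop elements whose leading term is divisible by another's, tail-reduce, and make monic.
Reduced Gröbner basis: {x_1 + 2*x_2**2 + 2, x_2**3 + x_2 - 2*x_3 - 2}.

These coincide, so the ideals are equal.
The choice of monomial ordering does not affect the verdict — as long as both bases are computed under the same ordering, their equality decides ideal equality.

Yes, the ideals are equal.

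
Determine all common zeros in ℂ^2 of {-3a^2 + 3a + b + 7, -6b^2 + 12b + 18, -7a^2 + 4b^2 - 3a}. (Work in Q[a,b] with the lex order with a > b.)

Compute a lex Gröbner basis by Buchberger's algorithm.
f_1 = -3a^2 + 3a + b + 7, LT = a^2.
f_2 = -6b^2 + 12b + 18, LT = b^2.
f_3 = -7a^2 - 3a + 4b^2, LT = a^2.

S(f_1,f_3): lcm = a^2. S = -10/7a + 4/7b^2 - 1/3b - 7/3.
  leading term a: no divisor's leading term divides it; move -10/7a to the remainder.
  leading term b^2: subtract (-2/21)·f_2 from 4/7b^2 - 1/3b - 7/3 → 17/21b - 13/21
  leading term b: no divisor's leading term divides it; move 17/21b to the remainder.
  leading term 1: no divisor's leading term divides it; move -13/21 to the remainder.
  remainder -10/7a + 17/21b - 13/21 ≠ 0; add h_4 = -10/7a + 17/21b - 13/21 to the basis.

S(f_1,h_4): lcm = a^2. S = 17/30ab - 43/30a - 1/3b - 7/3.
  leading term ab: subtract (-119/300b)·h_4 from 17/30ab - 43/30a - 1/3b - 7/3 → -43/30a + 289/900b^2 - 521/900b - 7/3
  leading term a: subtract (301/300)·h_4 from -43/30a + 289/900b^2 - 521/900b - 7/3 → 289/900b^2 - 313/225b - 1541/900
  leading term b^2: subtract (-289/5400)·f_2 from 289/900b^2 - 313/225b - 1541/900 → -337/450b - 337/450
  leading term b: no divisor's leading term divides it; move -337/450b to the remainder.
  leading term 1: no divisor's leading term divides it; move -337/450 to the remainder.
  remainder -337/450b - 337/450 ≠ 0; add h_5 = -337/450b - 337/450 to the basis.

The other S-polynomials (S(f_1,f_2), S(f_2,f_3), S(f_2,h_4), S(f_3,h_4), S(f_1,h_5), S(f_2,h_5), S(f_3,h_5), S(h_4,h_5)) all reduce to 0 modulo the current basis, so we have a Gröbner basis.
Inter-reduce: drop elements whose leading term is divisible by another's, tail-reduce, and make monic.
Reduced Gröbner basis: {a + 1, b + 1}.

From the last basis element, b + 1 = 0, so b takes values in {-1}. Each choice, substituted upward through the basis, yields the corresponding point(s) of the solution set.
  b = -1: the earlier basis element becomes a + 1 = 0, giving a = -1 — point (-1, -1).
Substituting each solution back into the original system confirms all equations vanish.

{(-1, -1)}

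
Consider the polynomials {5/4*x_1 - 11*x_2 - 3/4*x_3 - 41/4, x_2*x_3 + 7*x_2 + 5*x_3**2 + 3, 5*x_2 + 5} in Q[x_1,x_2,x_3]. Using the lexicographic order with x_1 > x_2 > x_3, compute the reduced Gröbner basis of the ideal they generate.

G = {x_1 - 3/5*x_3 + 3/5, x_2 + 1, x_3**2 - 1/5*x_3 - 4/5}

This is the nonlinear analogue of row-reducing a linear system.

f_1 = 5/4*x_1 - 11*x_2 - 3/4*x_3 - 41/4, LT = x_1.
f_2 = x_2*x_3 + 7*x_2 + 5*x_3**2 + 3, LT = x_2*x_3.
f_3 = 5*x_2 + 5, LT = x_2.

S(f_2,f_3): lcm = x_2*x_3. S = 7*x_2 + 5*x_3**2 - x_3 + 3.
  leading term x_2: subtract (7/5)·f_3 from 7*x_2 + 5*x_3**2 - x_3 + 3 → 5*x_3**2 - x_3 - 4
  leading term x_3**2: no divisor's leading term divides it; move 5*x_3**2 to the remainder.
  leading term x_3: no divisor's leading term divides it; move -x_3 to the remainder.
  leading term 1: no divisor's leading term divides it; move -4 to the remainder.
  remainder 5*x_3**2 - x_3 - 4 ≠ 0; add g_4 = 5*x_3**2 - x_3 - 4 to the basis.

The other S-polynomials (S(f_1,f_2), S(f_1,f_3), S(f_1,g_4), S(f_2,g_4), S(f_3,g_4)) all reduce to 0 modulo the current basis, so we have a Gröbner basis.
Inter-reduce: drop elements whose leading term is divisible by another's, tail-reduce, and make monic.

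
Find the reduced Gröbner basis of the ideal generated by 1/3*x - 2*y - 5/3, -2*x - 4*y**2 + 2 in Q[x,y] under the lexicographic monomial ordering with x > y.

f_1 = 1/3*x - 2*y - 5/3, LT = x.
f_2 = -2*x - 4*y**2 + 2, LT = x.

S(f_1,f_2): lcm = x. S = -2*y**2 - 6*y - 4.
  leading term y**2: no divisor's leading term divides it; move -2*y**2 to the remainder.
  leading term y: no divisor's leading term divides it; move -6*y to the remainder.
  leading term 1: no divisor's leading term divides it; move -4 to the remainder.
  remainder -2*y**2 - 6*y - 4 ≠ 0; add g_3 = -2*y**2 - 6*y - 4 to the basis.

The other S-polynomials (S(f_1,g_3), S(f_2,g_3)) all reduce to 0 modulo the current basis, so we have a Gröbner basis.
Inter-reduce: drop elements whose leading term is divisible by another's, tail-reduce, and make monic.

G = {x - 6*y - 5, y**2 + 3*y + 2}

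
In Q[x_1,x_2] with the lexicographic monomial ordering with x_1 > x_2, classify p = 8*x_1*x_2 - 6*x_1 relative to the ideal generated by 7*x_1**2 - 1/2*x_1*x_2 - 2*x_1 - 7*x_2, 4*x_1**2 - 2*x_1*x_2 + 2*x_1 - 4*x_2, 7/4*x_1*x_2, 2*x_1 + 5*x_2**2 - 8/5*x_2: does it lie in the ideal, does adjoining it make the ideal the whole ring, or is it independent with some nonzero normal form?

8*x_1*x_2 - 6*x_1 lies in I (it reduces to 0).

First compute the reduced Gröbner basis of I by Buchberger's algorithm.
f_1 = 7*x_1**2 - 1/2*x_1*x_2 - 2*x_1 - 7*x_2, LT = x_1**2.
f_2 = 4*x_1**2 - 2*x_1*x_2 + 2*x_1 - 4*x_2, LT = x_1**2.
f_3 = 7/4*x_1*x_2, LT = x_1*x_2.
f_4 = 2*x_1 + 5*x_2**2 - 8/5*x_2, LT = x_1.

S(f_1,f_2): lcm = x_1**2. S = 3/7*x_1*x_2 - 11/14*x_1.
  leading term x_1*x_2: subtract (12/49)·f_3 from 3/7*x_1*x_2 - 11/14*x_1 → -11/14*x_1
  leading term x_1: subtract (-11/28)·f_4 from -11/14*x_1 → 55/28*x_2**2 - 22/35*x_2
  leading term x_2**2: no divisor's leading term divides it; move 55/28*x_2**2 to the remainder.
  leading term x_2: no divisor's leading term divides it; move -22/35*x_2 to the remainder.
  remainder 55/28*x_2**2 - 22/35*x_2 ≠ 0; add h_5 = 55/28*x_2**2 - 22/35*x_2 to the basis.

S(f_1,f_3): lcm = x_1**2*x_2. S = -1/14*x_1*x_2**2 - 2/7*x_1*x_2 - x_2**2.
  leading term x_1*x_2**2: subtract (-2/49*x_2)·f_3 from -1/14*x_1*x_2**2 - 2/7*x_1*x_2 - x_2**2 → -2/7*x_1*x_2 - x_2**2
  leading term x_1*x_2: subtract (-8/49)·f_3 from -2/7*x_1*x_2 - x_2**2 → -x_2**2
  leading term x_2**2: subtract (-28/55)·h_5 from -x_2**2 → -8/25*x_2
  leading term x_2: no divisor's leading term divides it; move -8/25*x_2 to the remainder.
  remainder -8/25*x_2 ≠ 0; add h_6 = -8/25*x_2 to the basis.

The other S-polynomials (S(f_1,f_4), S(f_2,f_3), S(f_2,f_4), S(f_3,f_4), S(f_1,h_5), S(f_2,h_5), S(f_3,h_5), S(f_4,h_5), S(f_1,h_6), S(f_2,h_6), S(f_3,h_6), S(f_4,h_6), S(h_5,h_6)) all reduce to 0 modulo the current basis, so we have a Gröbner basis.
Inter-reduce: drop elements whose leading term is divisible by another's, tail-reduce, and make monic.
Reduced Gröbner basis: {x_1, x_2}.
Label its elements g_1 = x_1, g_2 = x_2.

Reduce p = 8*x_1*x_2 - 6*x_1 modulo G:
  leading term x_1*x_2: subtract (8*x_2)·g_1 from 8*x_1*x_2 - 6*x_1 → -6*x_1
  leading term x_1: subtract (-6)·g_1 from -6*x_1 → 0
  normal form = 0.
Since the normal form is 0, p ∈ I.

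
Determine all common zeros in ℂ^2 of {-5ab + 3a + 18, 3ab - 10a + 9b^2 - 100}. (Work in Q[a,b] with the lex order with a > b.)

{(-1, -3), (-54/5, 4/15), (54/41, 10/3)}

Compute a lex Gröbner basis by Buchberger's algorithm.
f_1 = -5ab + 3a + 18, LT = ab.
f_2 = 3ab - 10a + 9b^2 - 100, LT = ab.

S(f_1,f_2): lcm = ab. S = 41/15a - 3b^2 + 446/15.
  leading term a: no divisor's leading term divides it; move 41/15a to the remainder.
  leading term b^2: no divisor's leading term divides it; move -3b^2 to the remainder.
  leading term 1: no divisor's leading term divides it; move 446/15 to the remainder.
  remainder 41/15a - 3b^2 + 446/15 ≠ 0; add h_3 = 41/15a - 3b^2 + 446/15 to the basis.

S(f_1,h_3): lcm = ab. S = -3/5a + 45/41b^3 - 446/41b - 18/5.
  leading term a: subtract (-9/41)·h_3 from -3/5a + 45/41b^3 - 446/41b - 18/5 → 45/41b^3 - 27/41b^2 - 446/41b + 120/41
  leading term b^3: no divisor's leading term divides it; move 45/41b^3 to the remainder.
  leading term b^2: no divisor's leading term divides it; move -27/41b^2 to the remainder.
  leading term b: no divisor's leading term divides it; move -446/41b to the remainder.
  leading term 1: no divisor's leading term divides it; move 120/41 to the remainder.
  remainder 45/41b^3 - 27/41b^2 - 446/41b + 120/41 ≠ 0; add h_4 = 45/41b^3 - 27/41b^2 - 446/41b + 120/41 to the basis.

The other S-polynomials (S(f_2,h_3), S(f_1,h_4), S(f_2,h_4), S(h_3,h_4)) all reduce to 0 modulo the current basis, so we have a Gröbner basis.
Inter-reduce: drop elements whose leading term is divisible by another's, tail-reduce, and make monic.
Reduced Gröbner basis: {a - 45/41b^2 + 446/41, b^3 - 3/5b^2 - 446/45b + 8/3}.

The lex basis is triangular: the last element involves only b. Solving b^3 - 3/5b^2 - 446/45b + 8/3 = 0 gives b ∈ {-3, 4/15, 10/3}; substituting each value into the earlier elements determines the remaining variables.
  b = -3: the earlier basis element becomes a + 1 = 0, giving a = -1 — point (-1, -3).
  b = 4/15: the earlier basis element becomes a + 54/5 = 0, giving a = -54/5 — point (-54/5, 4/15).
  b = 10/3: the earlier basis element becomes a - 54/41 = 0, giving a = 54/41 — point (54/41, 10/3).
Each listed point satisfies every original equation (direct substitution).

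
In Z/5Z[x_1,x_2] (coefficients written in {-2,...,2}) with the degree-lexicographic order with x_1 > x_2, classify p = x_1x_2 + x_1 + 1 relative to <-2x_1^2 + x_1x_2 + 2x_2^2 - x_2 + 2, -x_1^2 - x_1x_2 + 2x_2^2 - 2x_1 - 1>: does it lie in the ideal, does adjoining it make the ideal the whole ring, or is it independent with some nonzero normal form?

First compute the reduced Gröbner basis of I by Buchberger's algorithm.
f_1 = -2x_1^2 + x_1x_2 + 2x_2^2 - x_2 + 2, LT = x_1^2.
f_2 = -x_1^2 - x_1x_2 + 2x_2^2 - 2x_1 - 1, LT = x_1^2.

S(f_1,f_2): lcm = x_1^2. S = x_1x_2 + x_2^2 - 2x_1 - 2x_2 - 2.
  reduce S modulo (f_1, f_2):
  remainder x_1x_2 + x_2^2 - 2x_1 - 2x_2 - 2 ≠ 0; add h_3 = x_1x_2 + x_2^2 - 2x_1 - 2x_2 - 2 to the basis.

S(f_1,h_3): lcm = x_1^2x_2. S = x_1x_2^2 - x_2^3 + 2x_1^2 + 2x_1x_2 - 2x_2^2 + 2x_1 - x_2.
  reduce S modulo (f_1, f_2, h_3):
  remainder -2x_2^3 + 2x_2^2 + 2x_1 + 2 ≠ 0; add h_4 = -2x_2^3 + 2x_2^2 + 2x_1 + 2 to the basis.

The other S-polynomials (S(f_2,h_3), S(f_1,h_4), S(f_2,h_4), S(h_3,h_4)) all reduce to 0 modulo the current basis, so we have a Gröbner basis.
Inter-reduce: drop elements whose leading term is divisible by another's, tail-reduce, and make monic.
Reduced Gröbner basis: {x_2^3 - x_2^2 - x_1 - 1, x_1^2 + 2x_2^2 - x_1 + 2x_2 - 2, x_1x_2 + x_2^2 - 2x_1 - 2x_2 - 2}.
Label its elements g_1 = x_2^3 - x_2^2 - x_1 - 1, g_2 = x_1^2 + 2x_2^2 - x_1 + 2x_2 - 2, g_3 = x_1x_2 + x_2^2 - 2x_1 - 2x_2 - 2.

Reduce p = x_1x_2 + x_1 + 1 modulo G:
  leading term x_1x_2: subtract (1)·g_3 from x_1x_2 + x_1 + 1 → -x_2^2 - 2x_1 + 2x_2 - 2
  leading term x_2^2: no divisor's leading term divides it; move -x_2^2 to the remainder.
  leading term x_1: no divisor's leading term divides it; move -2x_1 to the remainder.
  leading term x_2: no divisor's leading term divides it; move 2x_2 to the remainder.
  leading term 1: no divisor's leading term divides it; move -2 to the remainder.
  normal form = -x_2^2 - 2x_1 + 2x_2 - 2.
The normal form is nonzero, so p ∉ I. Since p minus its normal form lies in I, I + (p) = I + (r) where r = -x_2^2 - 2x_1 + 2x_2 - 2; decide whether this ideal is the whole ring.
Run Buchberger on G together with r (pairs among the g_i already reduce to 0 since G is a Gröbner basis):
g_1 = x_2^3 - x_2^2 - x_1 - 1, LT = x_2^3.
g_2 = x_1^2 + 2x_2^2 - x_1 + 2x_2 - 2, LT = x_1^2.
g_3 = x_1x_2 + x_2^2 - 2x_1 - 2x_2 - 2, LT = x_1x_2.
r = -x_2^2 - 2x_1 + 2x_2 - 2, LT = x_2^2.

S(g_1,r): lcm = x_2^3. S = -2x_1x_2 + x_2^2 - x_1 - 2x_2 - 1.
  reduce S modulo (g_1, g_2, g_3, r):
  remainder -x_1 - 1 ≠ 0; add m_5 = -x_1 - 1 to the basis.

S(g_3,r): lcm = x_1x_2^2. S = x_2^3 - 2x_1^2 - 2x_2^2 - 2x_1 - 2x_2.
  reduce S modulo (g_1, g_2, g_3, r, m_5):
  remainder -2x_2 ≠ 0; add m_6 = -2x_2 to the basis.

The other S-polynomials (S(g_1,g_2), S(g_1,g_3), S(g_2,g_3), S(g_2,r), S(g_1,m_5), S(g_2,m_5), S(g_3,m_5), S(r,m_5), S(g_1,m_6), S(g_2,m_6), S(g_3,m_6), S(r,m_6), S(m_5,m_6)) all reduce to 0 modulo the current basis, so we have a Gröbner basis.
Inter-reduce: drop elements whose leading term is divisible by another's, tail-reduce, and make monic.
Reduced Gröbner basis: {x_1 + 1, x_2}.
The reduced Gröbner basis of I + (p) is {x_1 + 1, x_2} ≠ {1}, a proper ideal, so the enlarged system stays consistent: p is independent of I, with normal form -x_2^2 - 2x_1 + 2x_2 - 2.

x_1x_2 + x_1 + 1 is independent of I; its normal form modulo I is -x_2^2 - 2x_1 + 2x_2 - 2.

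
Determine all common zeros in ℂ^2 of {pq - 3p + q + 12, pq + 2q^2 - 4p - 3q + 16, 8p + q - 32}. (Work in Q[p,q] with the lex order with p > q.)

Compute a lex Gröbner basis by Buchberger's algorithm.
f_1 = pq - 3p + q + 12, LT = pq.
f_2 = pq - 4p + 2q^2 - 3q + 16, LT = pq.
f_3 = 8p + q - 32, LT = p.

S(f_1,f_2): lcm = pq. S = p - 2q^2 + 4q - 4.
  leading term p: subtract (1/8)·f_3 from p - 2q^2 + 4q - 4 → -2q^2 + 31/8q
  leading term q^2: no divisor's leading term divides it; move -2q^2 to the remainder.
  leading term q: no divisor's leading term divides it; move 31/8q to the remainder.
  remainder -2q^2 + 31/8q ≠ 0; add h_4 = -2q^2 + 31/8q to the basis.

S(f_1,f_3): lcm = pq. S = -3p - 1/8q^2 + 5q + 12.
  leading term p: subtract (-3/8)·f_3 from -3p - 1/8q^2 + 5q + 12 → -1/8q^2 + 43/8q
  leading term q^2: subtract (1/16)·h_4 from -1/8q^2 + 43/8q → 657/128q
  leading term q: no divisor's leading term divides it; move 657/128q to the remainder.
  remainder 657/128q ≠ 0; add h_5 = 657/128q to the basis.

The other S-polynomials (S(f_2,f_3), S(f_1,h_4), S(f_2,h_4), S(f_3,h_4), S(f_1,h_5), S(f_2,h_5), S(f_3,h_5), S(h_4,h_5)) all reduce to 0 modulo the current basis, so we have a Gröbner basis.
Inter-reduce: drop elements whose leading term is divisible by another's, tail-reduce, and make monic.
Reduced Gröbner basis: {p - 4, q}.

From the last basis element, q = 0, so q takes values in {0}. Each choice, substituted upward through the basis, yields the corresponding point(s) of the solution set.
  q = 0: the earlier basis element becomes p - 4 = 0, giving p = 4 — point (4, 0).
Check: every point annihilates each of the original generators.

{(4, 0)}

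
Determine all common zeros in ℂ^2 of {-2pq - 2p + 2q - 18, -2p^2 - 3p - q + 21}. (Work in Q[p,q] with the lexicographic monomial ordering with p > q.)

{(3, -6), (-4, 1), (1/2, 19)}

Compute a lex Gröbner basis by Buchberger's algorithm.
f_1 = -2pq - 2p + 2q - 18, LT = pq.
f_2 = -2p^2 - 3p - q + 21, LT = p^2.

S(f_1,f_2): lcm = p^2q. S = p^2 - 5/2pq + 9p - 1/2q^2 + 21/2q.
  leading term p^2: subtract (-1/2)·f_2 from p^2 - 5/2pq + 9p - 1/2q^2 + 21/2q → -5/2pq + 15/2p - 1/2q^2 + 10q + 21/2
  leading term pq: subtract (5/4)·f_1 from -5/2pq + 15/2p - 1/2q^2 + 10q + 21/2 → 10p - 1/2q^2 + 15/2q + 33
  leading term p: no divisor's leading term divides it; move 10p to the remainder.
  leading term q^2: no divisor's leading term divides it; move -1/2q^2 to the remainder.
  leading term q: no divisor's leading term divides it; move 15/2q to the remainder.
  leading term 1: no divisor's leading term divides it; move 33 to the remainder.
  remainder 10p - 1/2q^2 + 15/2q + 33 ≠ 0; add h_3 = 10p - 1/2q^2 + 15/2q + 33 to the basis.

S(f_1,h_3): lcm = pq. S = p + 1/20q^3 - 3/4q^2 - 43/10q + 9.
  leading term p: subtract (1/10)·h_3 from p + 1/20q^3 - 3/4q^2 - 43/10q + 9 → 1/20q^3 - 7/10q^2 - 101/20q + 57/10
  leading term q^3: no divisor's leading term divides it; move 1/20q^3 to the remainder.
  leading term q^2: no divisor's leading term divides it; move -7/10q^2 to the remainder.
  leading term q: no divisor's leading term divides it; move -101/20q to the remainder.
  leading term 1: no divisor's leading term divides it; move 57/10 to the remainder.
  remainder 1/20q^3 - 7/10q^2 - 101/20q + 57/10 ≠ 0; add h_4 = 1/20q^3 - 7/10q^2 - 101/20q + 57/10 to the basis.

The other S-polynomials (S(f_2,h_3), S(f_1,h_4), S(f_2,h_4), S(h_3,h_4)) all reduce to 0 modulo the current basis, so we have a Gröbner basis.
Inter-reduce: drop elements whose leading term is divisible by another's, tail-reduce, and make monic.
Reduced Gröbner basis: {p - 1/20q^2 + 3/4q + 33/10, q^3 - 14q^2 - 101q + 114}.

Since the basis is lex-ordered, q^3 - 14q^2 - 101q + 114 is univariate in q. Its roots are {-6, 1, 19}. Back-substituting each root into the other basis elements fixes the other coordinates.
  q = -6: the earlier basis element becomes p - 3 = 0, giving p = 3 — point (3, -6).
  q = 1: the earlier basis element becomes p + 4 = 0, giving p = -4 — point (-4, 1).
  q = 19: the earlier basis element becomes p - 1/2 = 0, giving p = 1/2 — point (1/2, 19).
Each listed point satisfies every original equation (direct substitution).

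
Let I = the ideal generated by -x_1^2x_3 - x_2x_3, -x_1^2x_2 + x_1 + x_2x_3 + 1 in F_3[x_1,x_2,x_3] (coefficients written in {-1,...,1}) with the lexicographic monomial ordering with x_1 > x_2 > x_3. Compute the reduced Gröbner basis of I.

G = {x_1^2x_2 - x_1 - x_2x_3 - 1, x_1x_3 + x_2^2x_3 + x_2x_3^2 + x_3, x_2^4x_3 - x_2^3x_3^2 + x_2^2x_3^3 - x_2^2x_3 - x_2x_3^2 + x_2x_3 + x_3}

f_1 = -x_1^2x_3 - x_2x_3, LT = x_1^2x_3.
f_2 = -x_1^2x_2 + x_1 + x_2x_3 + 1, LT = x_1^2x_2.

S(f_1,f_2): lcm = x_1^2x_2x_3. S = x_1x_3 + x_2^2x_3 + x_2x_3^2 + x_3.
  leading term x_1x_3: no divisor's leading term divides it; move x_1x_3 to the remainder.
  leading term x_2^2x_3: no divisor's leading term divides it; move x_2^2x_3 to the remainder.
  leading term x_2x_3^2: no divisor's leading term divides it; move x_2x_3^2 to the remainder.
  leading term x_3: no divisor's leading term divides it; move x_3 to the remainder.
  remainder x_1x_3 + x_2^2x_3 + x_2x_3^2 + x_3 ≠ 0; add g_3 = x_1x_3 + x_2^2x_3 + x_2x_3^2 + x_3 to the basis.

S(f_1,g_3): lcm = x_1^2x_3. S = -x_1x_2^2x_3 - x_1x_2x_3^2 - x_1x_3 + x_2x_3.
  leading term x_1x_2^2x_3: subtract (-x_2^2)·g_3 from -x_1x_2^2x_3 - x_1x_2x_3^2 - x_1x_3 + x_2x_3 → -x_1x_2x_3^2 - x_1x_3 + x_2^4x_3 + x_2^3x_3^2 + x_2^2x_3 + x_2x_3
  leading term x_1x_2x_3^2: subtract (-x_2x_3)·g_3 from -x_1x_2x_3^2 - x_1x_3 + x_2^4x_3 + x_2^3x_3^2 + x_2^2x_3 + x_2x_3 → -x_1x_3 + x_2^4x_3 - x_2^3x_3^2 + x_2^2x_3^3 + x_2^2x_3 + x_2x_3^2 + x_2x_3
  leading term x_1x_3: subtract (-1)·g_3 from -x_1x_3 + x_2^4x_3 - x_2^3x_3^2 + x_2^2x_3^3 + x_2^2x_3 + x_2x_3^2 + x_2x_3 → x_2^4x_3 - x_2^3x_3^2 + x_2^2x_3^3 - x_2^2x_3 - x_2x_3^2 + x_2x_3 + x_3
  leading term x_2^4x_3: no divisor's leading term divides it; move x_2^4x_3 to the remainder.
  leading term x_2^3x_3^2: no divisor's leading term divides it; move -x_2^3x_3^2 to the remainder.
  leading term x_2^2x_3^3: no divisor's leading term divides it; move x_2^2x_3^3 to the remainder.
  leading term x_2^2x_3: no divisor's leading term divides it; move -x_2^2x_3 to the remainder.
  leading term x_2x_3^2: no divisor's leading term divides it; move -x_2x_3^2 to the remainder.
  leading term x_2x_3: no divisor's leading term divides it; move x_2x_3 to the remainder.
  leading term x_3: no divisor's leading term divides it; move x_3 to the remainder.
  remainder x_2^4x_3 - x_2^3x_3^2 + x_2^2x_3^3 - x_2^2x_3 - x_2x_3^2 + x_2x_3 + x_3 ≠ 0; add g_4 = x_2^4x_3 - x_2^3x_3^2 + x_2^2x_3^3 - x_2^2x_3 - x_2x_3^2 + x_2x_3 + x_3 to the basis.

The other S-polynomials (S(f_2,g_3), S(f_1,g_4), S(f_2,g_4), S(g_3,g_4)) all reduce to 0 modulo the current basis, so we have a Gröbner basis.
Inter-reduce: drop elements whose leading term is divisible by another's, tail-reduce, and make monic.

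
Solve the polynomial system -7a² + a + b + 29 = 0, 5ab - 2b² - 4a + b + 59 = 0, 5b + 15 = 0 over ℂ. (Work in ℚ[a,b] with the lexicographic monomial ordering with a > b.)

Compute a lex Gröbner basis by Buchberger's algorithm.
f_1 = -7a² + a + b + 29, LT = a².
f_2 = 5ab - 4a - 2b² + b + 59, LT = ab.
f_3 = 5b + 15, LT = b.

S(f_1,f_2): lcm = a²b. S = ⅘a² + ⅖ab² - 12/35ab - 59/5a - 1/7b² - 29/7b.
  leading term a²: subtract (-4/35)·f_1 from ⅘a² + ⅖ab² - 12/35ab - 59/5a - 1/7b² - 29/7b → ⅖ab² - 12/35ab - 409/35a - 1/7b² - 141/35b + 116/35
  leading term ab²: subtract (2/25b)·f_2 from ⅖ab² - 12/35ab - 409/35a - 1/7b² - 141/35b + 116/35 → -4/175ab - 409/35a + 4/25b³ - 39/175b² - 1531/175b + 116/35
  leading term ab: subtract (-4/875)·f_2 from -4/175ab - 409/35a + 4/25b³ - 39/175b² - 1531/175b + 116/35 → -1463/125a + 4/25b³ - 29/125b² - 1093/125b + 448/125
  leading term a: no divisor's leading term divides it; move -1463/125a to the remainder.
  leading term b³: subtract (4/125b²)·f_3 from 4/25b³ - 29/125b² - 1093/125b + 448/125 → -89/125b² - 1093/125b + 448/125
  leading term b²: subtract (-89/625b)·f_3 from -89/125b² - 1093/125b + 448/125 → -826/125b + 448/125
  leading term b: subtract (-826/625)·f_3 from -826/125b + 448/125 → 2926/125
  leading term 1: no divisor's leading term divides it; move 2926/125 to the remainder.
  remainder -1463/125a + 2926/125 ≠ 0; add h_4 = -1463/125a + 2926/125 to the basis.

S(f_1,f_3): leading monomials are coprime, so the S-polynomial reduces to 0 (Buchberger's first criterion).
S(f_2,f_3): lcm = ab. S = -19/5a - ⅖b² + ⅕b + 59/5.
  leading term a: subtract (25/77)·h_4 from -19/5a - ⅖b² + ⅕b + 59/5 → -⅖b² + ⅕b + 21/5
  leading term b²: subtract (-2/25b)·f_3 from -⅖b² + ⅕b + 21/5 → 7/5b + 21/5
  leading term b: subtract (7/25)·f_3 from 7/5b + 21/5 → 0
  remainder 0.

S(f_1,h_4): lcm = a². S = 13/7a - 1/7b - 29/7.
  leading term a: subtract (-1625/10241)·h_4 from 13/7a - 1/7b - 29/7 → -1/7b - 3/7
  leading term b: subtract (-1/35)·f_3 from -1/7b - 3/7 → 0
  remainder 0.

S(f_2,h_4): lcm = ab. S = -⅘a - ⅖b² + 11/5b + 59/5.
  leading term a: subtract (100/1463)·h_4 from -⅘a - ⅖b² + 11/5b + 59/5 → -⅖b² + 11/5b + 51/5
  leading term b²: subtract (-2/25b)·f_3 from -⅖b² + 11/5b + 51/5 → 17/5b + 51/5
  leading term b: subtract (17/25)·f_3 from 17/5b + 51/5 → 0
  remainder 0.

S(f_3,h_4): leading monomials are coprime, so the S-polynomial reduces to 0 (Buchberger's first criterion).
Every S-polynomial of the final basis reduces to 0, so we have a Gröbner basis.
Inter-reduce: drop elements whose leading term is divisible by another's, tail-reduce, and make monic.
Reduced Gröbner basis: {a - 2, b + 3}.

The lex basis is triangular: the last element involves only b. Solving b + 3 = 0 gives b ∈ {-3}; substituting each value into the earlier elements determines the remaining variables.
  b = -3: the earlier basis element becomes a - 2 = 0, giving a = 2 — point (2, -3).
Each listed point satisfies every original equation (direct substitution).
Zero-dimensionality of the ideal guarantees finitely many solutions over ℂ.

{(2, -3)}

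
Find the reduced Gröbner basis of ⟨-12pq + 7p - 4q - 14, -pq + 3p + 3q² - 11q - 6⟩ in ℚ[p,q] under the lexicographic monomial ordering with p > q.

G = {p + 36/29q² - 128/29q - 2, q³ - 149/36q² + 7/36q}

f_1 = -12pq + 7p - 4q - 14, LT = pq.
f_2 = -pq + 3p + 3q² - 11q - 6, LT = pq.

S(f_1,f_2): lcm = pq. S = 29/12p + 3q² - 32/3q - 29/6.
  leading term p: no divisor's leading term divides it; move 29/12p to the remainder.
  leading term q²: no divisor's leading term divides it; move 3q² to the remainder.
  leading term q: no divisor's leading term divides it; move -32/3q to the remainder.
  leading term 1: no divisor's leading term divides it; move -29/6 to the remainder.
  remainder 29/12p + 3q² - 32/3q - 29/6 ≠ 0; add g_3 = 29/12p + 3q² - 32/3q - 29/6 to the basis.

S(f_1,g_3): lcm = pq. S = -7/12p - 36/29q³ + 128/29q² + 7/3q + 7/6.
  leading term p: subtract (-7/29)·g_3 from -7/12p - 36/29q³ + 128/29q² + 7/3q + 7/6 → -36/29q³ + 149/29q² - 7/29q
  leading term q³: no divisor's leading term divides it; move -36/29q³ to the remainder.
  leading term q²: no divisor's leading term divides it; move 149/29q² to the remainder.
  leading term q: no divisor's leading term divides it; move -7/29q to the remainder.
  remainder -36/29q³ + 149/29q² - 7/29q ≠ 0; add g_4 = -36/29q³ + 149/29q² - 7/29q to the basis.

The other S-polynomials (S(f_2,g_3), S(f_1,g_4), S(f_2,g_4), S(g_3,g_4)) all reduce to 0 modulo the current basis, so we have a Gröbner basis.
Inter-reduce: drop elements whose leading term is divisible by another's, tail-reduce, and make monic.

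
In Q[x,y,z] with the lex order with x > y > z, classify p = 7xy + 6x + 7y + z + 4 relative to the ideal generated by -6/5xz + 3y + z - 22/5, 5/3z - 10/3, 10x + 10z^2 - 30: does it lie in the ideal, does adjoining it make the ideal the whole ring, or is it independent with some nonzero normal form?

7xy + 6x + 7y + z + 4 lies in I (it reduces to 0).

First compute the reduced Gröbner basis of I by Buchberger's algorithm.
f_1 = -6/5xz + 3y + z - 22/5, LT = xz.
f_2 = 5/3z - 10/3, LT = z.
f_3 = 10x + 10z^2 - 30, LT = x.

S(f_1,f_2): lcm = xz. S = 2x - 5/2y - 5/6z + 11/3.
  reduce S modulo (f_1, f_2, f_3):
  remainder -5/2y ≠ 0; add h_4 = -5/2y to the basis.

The other S-polynomials (S(f_1,f_3), S(f_2,f_3), S(f_1,h_4), S(f_2,h_4), S(f_3,h_4)) all reduce to 0 modulo the current basis, so we have a Gröbner basis.
Inter-reduce: drop elements whose leading term is divisible by another's, tail-reduce, and make monic.
Reduced Gröbner basis: {x + 1, y, z - 2}.
Label its elements g_1 = x + 1, g_2 = y, g_3 = z - 2.

Reduce p = 7xy + 6x + 7y + z + 4 modulo G:
  leading term xy: subtract (7y)·g_1 from 7xy + 6x + 7y + z + 4 → 6x + z + 4
  leading term x: subtract (6)·g_1 from 6x + z + 4 → z - 2
  leading term z: subtract (1)·g_3 from z - 2 → 0
  normal form = 0.
Since the normal form is 0, p ∈ I.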